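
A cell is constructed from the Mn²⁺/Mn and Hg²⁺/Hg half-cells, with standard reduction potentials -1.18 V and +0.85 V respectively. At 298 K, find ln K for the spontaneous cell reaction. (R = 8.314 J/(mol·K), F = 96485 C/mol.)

ln K = 158.1

E°_cell = +0.85 − (-1.18) = 2.03 V, with n = 2 electrons transferred.
At equilibrium E = 0, so the Nernst equation gives ln K = nFE°/RT = (2)(96485)(2.03)/((8.314)(298)) = 158.11.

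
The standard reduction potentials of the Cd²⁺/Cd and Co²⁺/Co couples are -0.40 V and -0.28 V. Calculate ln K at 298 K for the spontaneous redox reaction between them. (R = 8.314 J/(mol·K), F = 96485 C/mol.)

E°_cell = -0.28 − (-0.40) = 0.12 V, with n = 2 electrons transferred.
At equilibrium E = 0, so the Nernst equation gives ln K = nFE°/RT = (2)(96485)(0.12)/((8.314)(298)) = 9.35.

ln K = 9.3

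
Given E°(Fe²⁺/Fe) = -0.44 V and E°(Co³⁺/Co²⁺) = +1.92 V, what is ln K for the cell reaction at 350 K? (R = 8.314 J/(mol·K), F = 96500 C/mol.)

E°_cell = +1.92 − (-0.44) = 2.36 V, with n = 2 electrons transferred.
At equilibrium E = 0, so the Nernst equation gives ln K = nFE°/RT = (2)(96500)(2.36)/((8.314)(350)) = 156.53.

ln K = 156.5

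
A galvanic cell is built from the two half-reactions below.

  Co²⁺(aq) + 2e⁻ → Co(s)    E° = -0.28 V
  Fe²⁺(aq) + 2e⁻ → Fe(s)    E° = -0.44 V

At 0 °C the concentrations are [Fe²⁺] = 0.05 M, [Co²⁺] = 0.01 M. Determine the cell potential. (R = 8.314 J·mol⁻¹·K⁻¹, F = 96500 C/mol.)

0.141 V

The Co²⁺/Co couple has the higher reduction potential and acts as the cathode, so E°_cell = -0.28 − (-0.44) = 0.16 V.
Balancing electrons gives n = 2; the reaction quotient is Q = [Fe²⁺]/[Co²⁺] = 5.00.
E = E° − (RT/nF) ln Q = 0.16 − (8.314×273)/(2×96500) × (1.609) = 0.160 − 0.019 = 0.141 V.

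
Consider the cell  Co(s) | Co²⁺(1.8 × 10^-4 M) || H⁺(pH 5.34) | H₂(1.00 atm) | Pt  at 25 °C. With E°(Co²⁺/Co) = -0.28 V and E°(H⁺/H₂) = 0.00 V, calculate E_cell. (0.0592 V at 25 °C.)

0.075 V

The hydrogen couple is the cathode, so E°_cell = 0.28 V; n = 2.
[H⁺] = 10^(−5.34) = 4.6 × 10^-6 M, and Q = [Co²⁺]·P(H₂) / [H⁺]^2 = 8.62 × 10^6.
E = E° − (0.0592/2) log Q = 0.28 − (0.0592/2)(6.935) = 0.075 V.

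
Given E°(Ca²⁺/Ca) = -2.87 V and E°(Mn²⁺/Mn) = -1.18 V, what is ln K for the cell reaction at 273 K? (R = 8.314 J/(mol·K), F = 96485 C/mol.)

E°_cell = -1.18 − (-2.87) = 1.69 V, with n = 2 electrons transferred.
At equilibrium E = 0, so the Nernst equation gives ln K = nFE°/RT = (2)(96485)(1.69)/((8.314)(273)) = 143.68.

ln K = 143.7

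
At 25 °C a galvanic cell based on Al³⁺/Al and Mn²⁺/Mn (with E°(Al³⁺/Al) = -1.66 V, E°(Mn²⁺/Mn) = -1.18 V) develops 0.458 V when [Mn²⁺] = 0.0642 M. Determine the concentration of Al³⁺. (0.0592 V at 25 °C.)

From the Nernst equation, log Q = n(E° − E)/0.0592 = 6(0.48 − 0.458)/0.0592 = 2.230, so Q = 170.
With Q = [Al³⁺]^2/[Mn²⁺]^3 and the known concentrations, [Al³⁺]^2 in the numerator gives [Al³⁺] = 0.21 M.

0.21 M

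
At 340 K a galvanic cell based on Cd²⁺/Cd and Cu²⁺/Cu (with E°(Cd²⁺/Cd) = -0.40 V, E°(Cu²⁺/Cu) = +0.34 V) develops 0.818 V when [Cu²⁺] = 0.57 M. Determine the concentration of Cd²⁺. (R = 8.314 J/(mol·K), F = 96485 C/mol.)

From the Nernst equation, ln Q = nF(E° − E)/RT = 2×96485×(0.74 − 0.818)/(8.314×340) = -5.325, so Q = 0.00487.
With Q = [Cd²⁺]/[Cu²⁺] and the known concentrations, [Cd²⁺] in the numerator gives [Cd²⁺] = 0.0028 M.

0.0028 M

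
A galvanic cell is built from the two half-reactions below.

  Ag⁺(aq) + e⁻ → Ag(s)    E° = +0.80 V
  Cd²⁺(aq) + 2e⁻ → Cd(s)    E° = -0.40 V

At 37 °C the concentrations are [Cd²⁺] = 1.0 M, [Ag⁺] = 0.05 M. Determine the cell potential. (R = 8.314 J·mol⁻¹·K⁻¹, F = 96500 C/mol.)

1.12 V

The Ag⁺/Ag couple has the higher reduction potential and acts as the cathode, so E°_cell = +0.80 − (-0.40) = 1.20 V.
Balancing electrons gives n = 2; the reaction quotient is Q = [Cd²⁺]/[Ag⁺]^2 = 400.
E = E° − (RT/nF) ln Q = 1.20 − (8.314×310)/(2×96500) × (5.991) = 1.200 − 0.080 = 1.120 V.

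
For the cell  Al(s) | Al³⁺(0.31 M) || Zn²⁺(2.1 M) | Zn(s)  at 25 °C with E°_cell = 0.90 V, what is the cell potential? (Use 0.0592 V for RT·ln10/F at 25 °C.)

0.920 V

Balancing electrons gives n = 6; the reaction quotient is Q = [Al³⁺]^2/[Zn²⁺]^3 = 0.0104.
At 25 °C, E = E° − (0.0592/n) log Q = 0.90 − (0.0592/6)(-1.984) = 0.900 + 0.020 = 0.920 V.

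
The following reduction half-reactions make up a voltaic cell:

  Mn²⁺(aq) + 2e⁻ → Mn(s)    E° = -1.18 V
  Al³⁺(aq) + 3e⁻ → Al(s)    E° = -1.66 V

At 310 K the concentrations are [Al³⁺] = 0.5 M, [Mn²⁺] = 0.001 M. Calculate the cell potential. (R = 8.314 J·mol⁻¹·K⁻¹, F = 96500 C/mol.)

0.394 V

The Mn²⁺/Mn couple has the higher reduction potential and acts as the cathode, so E°_cell = -1.18 − (-1.66) = 0.48 V.
Balancing electrons gives n = 6; the reaction quotient is Q = [Al³⁺]^2/[Mn²⁺]^3 = 2.5 × 10^8.
E = E° − (RT/nF) ln Q = 0.48 − (8.314×310)/(6×96500) × (19.337) = 0.480 − 0.086 = 0.394 V.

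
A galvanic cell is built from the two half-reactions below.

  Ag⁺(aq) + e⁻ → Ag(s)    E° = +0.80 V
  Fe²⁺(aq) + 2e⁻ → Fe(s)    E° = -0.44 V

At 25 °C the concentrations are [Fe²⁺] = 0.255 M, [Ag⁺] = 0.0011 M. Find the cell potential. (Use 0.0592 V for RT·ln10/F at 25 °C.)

1.08 V

The Ag⁺/Ag couple has the higher reduction potential and acts as the cathode, so E°_cell = +0.80 − (-0.44) = 1.24 V.
Balancing electrons gives n = 2; the reaction quotient is Q = [Fe²⁺]/[Ag⁺]^2 = 2.11 × 10^5.
At 25 °C, E = E° − (0.0592/n) log Q = 1.24 − (0.0592/2)(5.324) = 1.240 − 0.158 = 1.082 V.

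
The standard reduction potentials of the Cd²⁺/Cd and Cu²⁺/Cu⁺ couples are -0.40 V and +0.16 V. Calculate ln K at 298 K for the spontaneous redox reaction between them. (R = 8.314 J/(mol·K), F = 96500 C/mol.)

ln K = 43.6

E°_cell = +0.16 − (-0.40) = 0.56 V, with n = 2 electrons transferred.
At equilibrium E = 0, so the Nernst equation gives ln K = nFE°/RT = (2)(96500)(0.56)/((8.314)(298)) = 43.62.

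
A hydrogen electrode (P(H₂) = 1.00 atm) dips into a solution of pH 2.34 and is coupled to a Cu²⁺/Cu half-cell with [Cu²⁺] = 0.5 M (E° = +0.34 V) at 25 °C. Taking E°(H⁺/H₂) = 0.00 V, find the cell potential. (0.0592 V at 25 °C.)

0.47 V

The Cu²⁺/Cu couple is the cathode, so E°_cell = 0.34 V; n = 2.
[H⁺] = 10^(−2.34) = 0.0046 M, and Q = [H⁺]^2 / ([Cu²⁺]·P(H₂)) = 4.18 × 10^-5.
E = E° − (0.0592/2) log Q = 0.34 − (0.0592/2)(-4.379) = 0.470 V.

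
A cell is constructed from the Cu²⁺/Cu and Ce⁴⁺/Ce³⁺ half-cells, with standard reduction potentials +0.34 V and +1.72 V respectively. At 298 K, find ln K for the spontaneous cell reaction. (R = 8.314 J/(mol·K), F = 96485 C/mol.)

E°_cell = +1.72 − (+0.34) = 1.38 V, with n = 2 electrons transferred.
At equilibrium E = 0, so the Nernst equation gives ln K = nFE°/RT = (2)(96485)(1.38)/((8.314)(298)) = 107.48.

ln K = 107.5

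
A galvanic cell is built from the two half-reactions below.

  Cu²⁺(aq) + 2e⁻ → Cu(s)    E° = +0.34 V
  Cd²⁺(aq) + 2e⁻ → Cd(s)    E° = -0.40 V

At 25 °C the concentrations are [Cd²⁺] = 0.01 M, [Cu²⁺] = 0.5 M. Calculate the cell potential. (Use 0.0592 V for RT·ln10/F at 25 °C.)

0.790 V

The Cu²⁺/Cu couple has the higher reduction potential and acts as the cathode, so E°_cell = +0.34 − (-0.40) = 0.74 V.
Balancing electrons gives n = 2; the reaction quotient is Q = [Cd²⁺]/[Cu²⁺] = 0.0200.
At 25 °C, E = E° − (0.0592/n) log Q = 0.74 − (0.0592/2)(-1.699) = 0.740 + 0.050 = 0.790 V.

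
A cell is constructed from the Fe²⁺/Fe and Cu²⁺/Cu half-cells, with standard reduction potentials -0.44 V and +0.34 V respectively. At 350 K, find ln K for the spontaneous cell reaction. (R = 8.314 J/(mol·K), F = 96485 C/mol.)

ln K = 51.7

E°_cell = +0.34 − (-0.44) = 0.78 V, with n = 2 electrons transferred.
At equilibrium E = 0, so the Nernst equation gives ln K = nFE°/RT = (2)(96485)(0.78)/((8.314)(350)) = 51.73.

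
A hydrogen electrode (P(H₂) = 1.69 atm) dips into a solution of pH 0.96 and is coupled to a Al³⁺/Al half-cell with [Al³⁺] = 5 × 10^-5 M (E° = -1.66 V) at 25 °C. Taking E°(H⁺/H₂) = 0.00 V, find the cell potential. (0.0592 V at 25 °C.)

The hydrogen couple is the cathode, so E°_cell = 1.66 V; n = 6.
[H⁺] = 10^(−0.96) = 0.11 M, and Q = [Al³⁺]^2·P(H₂)^3 / [H⁺]^6 = 0.00694.
E = E° − (0.0592/6) log Q = 1.66 − (0.0592/6)(-2.158) = 1.681 V.

1.68 V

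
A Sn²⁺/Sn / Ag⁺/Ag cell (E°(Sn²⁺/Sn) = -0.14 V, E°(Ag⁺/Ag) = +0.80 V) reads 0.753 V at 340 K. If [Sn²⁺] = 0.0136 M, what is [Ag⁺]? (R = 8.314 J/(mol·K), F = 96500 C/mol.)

From the Nernst equation, ln Q = nF(E° − E)/RT = 2×96500×(0.94 − 0.753)/(8.314×340) = 12.768, so Q = 3.51 × 10^5.
With Q = [Sn²⁺]/[Ag⁺]^2 and the known concentrations, [Ag⁺]^2 in the denominator gives [Ag⁺] = 2 × 10^-4 M.

2 × 10^-4 M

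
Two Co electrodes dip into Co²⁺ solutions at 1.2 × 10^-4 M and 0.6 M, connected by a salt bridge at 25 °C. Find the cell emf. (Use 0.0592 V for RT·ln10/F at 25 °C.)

0.11 V

Both half-cells are Co²⁺/Co, so E°_cell = 0. The concentrated side is the cathode; the cell reaction moves Co²⁺ from high to low concentration with n = 2.
Q = [Co²⁺]_dilute/[Co²⁺]_conc = 1.2 × 10^-4/0.6 = 2 × 10^-4.
E = 0 − (0.0592/2) log Q = −(0.0592/2)(-3.699) = 0.1095 V.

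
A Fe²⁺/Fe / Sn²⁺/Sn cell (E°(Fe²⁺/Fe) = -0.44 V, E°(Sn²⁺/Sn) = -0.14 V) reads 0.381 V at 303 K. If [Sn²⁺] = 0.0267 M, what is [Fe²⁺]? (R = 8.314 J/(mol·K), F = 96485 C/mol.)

From the Nernst equation, ln Q = nF(E° − E)/RT = 2×96485×(0.30 − 0.381)/(8.314×303) = -6.205, so Q = 0.00202.
With Q = [Fe²⁺]/[Sn²⁺] and the known concentrations, [Fe²⁺] in the numerator gives [Fe²⁺] = 5.4 × 10^-5 M.

5.4 × 10^-5 M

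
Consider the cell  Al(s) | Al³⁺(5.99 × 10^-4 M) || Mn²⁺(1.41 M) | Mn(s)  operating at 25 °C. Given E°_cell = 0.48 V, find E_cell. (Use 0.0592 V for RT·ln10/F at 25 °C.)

Balancing electrons gives n = 6; the reaction quotient is Q = [Al³⁺]^2/[Mn²⁺]^3 = 1.28 × 10^-7.
At 25 °C, E = E° − (0.0592/n) log Q = 0.48 − (0.0592/6)(-6.893) = 0.480 + 0.068 = 0.548 V.

0.548 V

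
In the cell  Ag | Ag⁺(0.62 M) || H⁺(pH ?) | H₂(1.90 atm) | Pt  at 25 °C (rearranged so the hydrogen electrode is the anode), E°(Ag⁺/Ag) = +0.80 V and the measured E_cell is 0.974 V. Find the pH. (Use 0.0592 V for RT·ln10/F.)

pH = 3.01

E°_cell = 0.80 V and n = 2.
log Q = n(E° − E)/0.0592 = 2×(0.80 − 0.974)/0.0592 = -5.878.
With Q = [H⁺]^2 / ([Ag⁺]^2·P(H₂)), solving for [H⁺] gives log[H⁺] = -3.007, so pH = 3.01.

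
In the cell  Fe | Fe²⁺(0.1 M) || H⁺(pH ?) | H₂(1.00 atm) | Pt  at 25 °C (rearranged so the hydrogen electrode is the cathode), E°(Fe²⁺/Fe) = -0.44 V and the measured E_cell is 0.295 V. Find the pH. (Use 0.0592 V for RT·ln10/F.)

pH = 2.95

E°_cell = 0.44 V and n = 2.
log Q = n(E° − E)/0.0592 = 2×(0.44 − 0.295)/0.0592 = 4.899.
With Q = [Fe²⁺]·P(H₂) / [H⁺]^2, solving for [H⁺] gives log[H⁺] = -2.949, so pH = 2.95.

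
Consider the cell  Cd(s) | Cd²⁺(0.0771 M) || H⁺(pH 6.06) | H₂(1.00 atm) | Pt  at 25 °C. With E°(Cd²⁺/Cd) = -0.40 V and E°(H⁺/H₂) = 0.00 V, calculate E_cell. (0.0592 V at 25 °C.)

0.074 V

The hydrogen couple is the cathode, so E°_cell = 0.40 V; n = 2.
[H⁺] = 10^(−6.06) = 8.7 × 10^-7 M, and Q = [Cd²⁺]·P(H₂) / [H⁺]^2 = 1.02 × 10^11.
E = E° − (0.0592/2) log Q = 0.40 − (0.0592/2)(11.007) = 0.074 V.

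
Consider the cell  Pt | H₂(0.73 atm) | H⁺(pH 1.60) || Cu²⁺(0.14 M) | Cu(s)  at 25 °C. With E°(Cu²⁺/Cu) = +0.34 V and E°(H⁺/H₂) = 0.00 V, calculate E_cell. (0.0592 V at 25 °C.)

0.41 V

The Cu²⁺/Cu couple is the cathode, so E°_cell = 0.34 V; n = 2.
[H⁺] = 10^(−1.60) = 0.025 M, and Q = [H⁺]^2 / ([Cu²⁺]·P(H₂)) = 0.00617.
E = E° − (0.0592/2) log Q = 0.34 − (0.0592/2)(-2.209) = 0.405 V.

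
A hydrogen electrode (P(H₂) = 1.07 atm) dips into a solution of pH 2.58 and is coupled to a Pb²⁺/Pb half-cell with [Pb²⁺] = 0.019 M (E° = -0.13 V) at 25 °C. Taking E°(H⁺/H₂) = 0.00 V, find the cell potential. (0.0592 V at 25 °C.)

0.027 V

The hydrogen couple is the cathode, so E°_cell = 0.13 V; n = 2.
[H⁺] = 10^(−2.58) = 0.0026 M, and Q = [Pb²⁺]·P(H₂) / [H⁺]^2 = 2940.
E = E° − (0.0592/2) log Q = 0.13 − (0.0592/2)(3.468) = 0.027 V.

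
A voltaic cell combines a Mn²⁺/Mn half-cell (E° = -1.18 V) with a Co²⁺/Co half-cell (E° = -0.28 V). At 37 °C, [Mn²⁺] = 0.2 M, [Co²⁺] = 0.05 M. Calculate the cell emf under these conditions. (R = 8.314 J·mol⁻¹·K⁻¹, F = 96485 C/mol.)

0.881 V

The Co²⁺/Co couple has the higher reduction potential and acts as the cathode, so E°_cell = -0.28 − (-1.18) = 0.90 V.
Balancing electrons gives n = 2; the reaction quotient is Q = [Mn²⁺]/[Co²⁺] = 4.00.
E = E° − (RT/nF) ln Q = 0.90 − (8.314×310)/(2×96485) × (1.386) = 0.900 − 0.019 = 0.881 V.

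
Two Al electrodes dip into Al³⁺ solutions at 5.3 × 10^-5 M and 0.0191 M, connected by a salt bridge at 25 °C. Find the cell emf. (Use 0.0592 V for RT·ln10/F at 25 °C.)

Both half-cells are Al³⁺/Al, so E°_cell = 0. The concentrated side is the cathode; the cell reaction moves Al³⁺ from high to low concentration with n = 3.
Q = [Al³⁺]_dilute/[Al³⁺]_conc = 5.3 × 10^-5/0.0191 = 0.00277.
E = 0 − (0.0592/3) log Q = −(0.0592/3)(-2.557) = 0.0505 V.

0.050 V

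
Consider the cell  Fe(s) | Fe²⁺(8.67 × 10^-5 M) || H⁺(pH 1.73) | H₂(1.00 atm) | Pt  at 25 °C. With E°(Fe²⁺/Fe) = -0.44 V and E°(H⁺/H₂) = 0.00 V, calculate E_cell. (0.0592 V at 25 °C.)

The hydrogen couple is the cathode, so E°_cell = 0.44 V; n = 2.
[H⁺] = 10^(−1.73) = 0.019 M, and Q = [Fe²⁺]·P(H₂) / [H⁺]^2 = 0.250.
E = E° − (0.0592/2) log Q = 0.44 − (0.0592/2)(-0.602) = 0.458 V.

0.46 V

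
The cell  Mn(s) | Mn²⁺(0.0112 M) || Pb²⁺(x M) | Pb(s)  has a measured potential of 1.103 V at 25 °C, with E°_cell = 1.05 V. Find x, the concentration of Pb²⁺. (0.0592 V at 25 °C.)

From the Nernst equation, log Q = n(E° − E)/0.0592 = 2(1.05 − 1.103)/0.0592 = -1.791, so Q = 0.0162.
With Q = [Mn²⁺]/[Pb²⁺] and the known concentrations, [Pb²⁺] in the denominator gives [Pb²⁺] = 0.69 M.

0.69 M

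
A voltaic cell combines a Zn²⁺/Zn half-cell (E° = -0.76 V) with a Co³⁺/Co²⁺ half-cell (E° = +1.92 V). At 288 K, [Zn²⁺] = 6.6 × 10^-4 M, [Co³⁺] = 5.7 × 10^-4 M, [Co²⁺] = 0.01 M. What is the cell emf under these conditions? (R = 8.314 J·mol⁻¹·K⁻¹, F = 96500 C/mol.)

2.70 V

The Co³⁺/Co²⁺ couple has the higher reduction potential and acts as the cathode, so E°_cell = +1.92 − (-0.76) = 2.68 V.
Balancing electrons gives n = 2; the reaction quotient is Q = [Zn²⁺]·[Co²⁺]^2/[Co³⁺]^2 = 0.203.
E = E° − (RT/nF) ln Q = 2.68 − (8.314×288)/(2×96500) × (-1.594) = 2.680 + 0.020 = 2.700 V.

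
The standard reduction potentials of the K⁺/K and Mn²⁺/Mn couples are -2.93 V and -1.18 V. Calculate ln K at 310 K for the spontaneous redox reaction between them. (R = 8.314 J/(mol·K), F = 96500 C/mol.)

ln K = 131.0

E°_cell = -1.18 − (-2.93) = 1.75 V, with n = 2 electrons transferred.
At equilibrium E = 0, so the Nernst equation gives ln K = nFE°/RT = (2)(96500)(1.75)/((8.314)(310)) = 131.05.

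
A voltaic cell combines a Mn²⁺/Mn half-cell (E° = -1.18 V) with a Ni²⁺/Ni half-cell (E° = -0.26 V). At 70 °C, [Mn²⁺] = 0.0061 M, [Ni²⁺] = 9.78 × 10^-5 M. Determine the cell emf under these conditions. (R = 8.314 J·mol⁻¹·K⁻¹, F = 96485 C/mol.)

The Ni²⁺/Ni couple has the higher reduction potential and acts as the cathode, so E°_cell = -0.26 − (-1.18) = 0.92 V.
Balancing electrons gives n = 2; the reaction quotient is Q = [Mn²⁺]/[Ni²⁺] = 62.4.
E = E° − (RT/nF) ln Q = 0.92 − (8.314×343)/(2×96485) × (4.133) = 0.920 − 0.061 = 0.859 V.

0.859 V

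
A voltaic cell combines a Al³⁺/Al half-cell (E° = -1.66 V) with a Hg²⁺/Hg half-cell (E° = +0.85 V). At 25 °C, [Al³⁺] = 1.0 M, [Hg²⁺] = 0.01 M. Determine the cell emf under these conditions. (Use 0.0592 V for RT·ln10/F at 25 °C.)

The Hg²⁺/Hg couple has the higher reduction potential and acts as the cathode, so E°_cell = +0.85 − (-1.66) = 2.51 V.
Balancing electrons gives n = 6; the reaction quotient is Q = [Al³⁺]^2/[Hg²⁺]^3 = 1 × 10^6.
At 25 °C, E = E° − (0.0592/n) log Q = 2.51 − (0.0592/6)(6.000) = 2.510 − 0.059 = 2.451 V.

2.45 V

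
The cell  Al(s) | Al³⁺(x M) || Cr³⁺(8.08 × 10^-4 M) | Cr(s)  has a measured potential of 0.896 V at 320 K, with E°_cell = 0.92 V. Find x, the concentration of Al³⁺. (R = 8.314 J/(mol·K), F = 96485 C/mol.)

From the Nernst equation, ln Q = nF(E° − E)/RT = 3×96485×(0.92 − 0.896)/(8.314×320) = 2.611, so Q = 13.6.
With Q = [Al³⁺]/[Cr³⁺] and the known concentrations, [Al³⁺] in the numerator gives [Al³⁺] = 0.011 M.

0.011 M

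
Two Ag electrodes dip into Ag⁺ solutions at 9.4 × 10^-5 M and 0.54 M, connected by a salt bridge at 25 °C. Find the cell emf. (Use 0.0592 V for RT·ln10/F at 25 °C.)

0.22 V

Both half-cells are Ag⁺/Ag, so E°_cell = 0. The concentrated side is the cathode; the cell reaction moves Ag⁺ from high to low concentration with n = 1.
Q = [Ag⁺]_dilute/[Ag⁺]_conc = 9.4 × 10^-5/0.54 = 1.74 × 10^-4.
E = 0 − (0.0592/1) log Q = −(0.0592/1)(-3.759) = 0.2225 V.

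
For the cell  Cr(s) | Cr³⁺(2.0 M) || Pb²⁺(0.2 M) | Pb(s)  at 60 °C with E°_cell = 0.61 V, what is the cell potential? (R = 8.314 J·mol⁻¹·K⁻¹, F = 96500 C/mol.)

0.580 V

Balancing electrons gives n = 6; the reaction quotient is Q = [Cr³⁺]^2/[Pb²⁺]^3 = 500.
E = E° − (RT/nF) ln Q = 0.61 − (8.314×333)/(6×96500) × (6.215) = 0.610 − 0.030 = 0.580 V.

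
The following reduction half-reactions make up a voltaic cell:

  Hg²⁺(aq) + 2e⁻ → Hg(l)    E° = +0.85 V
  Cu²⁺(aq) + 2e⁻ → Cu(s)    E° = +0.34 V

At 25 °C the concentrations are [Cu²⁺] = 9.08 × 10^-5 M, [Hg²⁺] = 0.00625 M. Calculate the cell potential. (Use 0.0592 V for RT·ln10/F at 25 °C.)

0.564 V

The Hg²⁺/Hg couple has the higher reduction potential and acts as the cathode, so E°_cell = +0.85 − (+0.34) = 0.51 V.
Balancing electrons gives n = 2; the reaction quotient is Q = [Cu²⁺]/[Hg²⁺] = 0.0145.
At 25 °C, E = E° − (0.0592/n) log Q = 0.51 − (0.0592/2)(-1.838) = 0.510 + 0.054 = 0.564 V.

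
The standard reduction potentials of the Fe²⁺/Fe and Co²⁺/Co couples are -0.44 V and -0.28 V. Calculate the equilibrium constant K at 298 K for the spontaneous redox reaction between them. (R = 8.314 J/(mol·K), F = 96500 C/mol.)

2.6 × 10^5

E°_cell = -0.28 − (-0.44) = 0.16 V, with n = 2 electrons transferred.
At equilibrium E = 0, so the Nernst equation gives ln K = nFE°/RT = (2)(96500)(0.16)/((8.314)(298)) = 12.46.
K = e^12.46 = 2.6 × 10^5.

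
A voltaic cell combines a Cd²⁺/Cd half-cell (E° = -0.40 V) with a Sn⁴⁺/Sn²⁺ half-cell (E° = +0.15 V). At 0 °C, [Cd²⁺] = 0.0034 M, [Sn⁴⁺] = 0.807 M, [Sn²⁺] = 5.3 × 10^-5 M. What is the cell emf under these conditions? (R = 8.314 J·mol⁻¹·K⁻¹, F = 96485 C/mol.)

0.730 V

The Sn⁴⁺/Sn²⁺ couple has the higher reduction potential and acts as the cathode, so E°_cell = +0.15 − (-0.40) = 0.55 V.
Balancing electrons gives n = 2; the reaction quotient is Q = [Cd²⁺]·[Sn²⁺]/[Sn⁴⁺] = 2.23 × 10^-7.
E = E° − (RT/nF) ln Q = 0.55 − (8.314×273)/(2×96485) × (-15.315) = 0.550 + 0.180 = 0.730 V.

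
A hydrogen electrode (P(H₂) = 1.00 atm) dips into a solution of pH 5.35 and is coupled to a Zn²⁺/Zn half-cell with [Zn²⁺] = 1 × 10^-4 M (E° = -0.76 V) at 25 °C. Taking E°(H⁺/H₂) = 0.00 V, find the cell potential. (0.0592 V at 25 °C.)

0.56 V

The hydrogen couple is the cathode, so E°_cell = 0.76 V; n = 2.
[H⁺] = 10^(−5.35) = 4.5 × 10^-6 M, and Q = [Zn²⁺]·P(H₂) / [H⁺]^2 = 5.01 × 10^6.
E = E° − (0.0592/2) log Q = 0.76 − (0.0592/2)(6.700) = 0.562 V.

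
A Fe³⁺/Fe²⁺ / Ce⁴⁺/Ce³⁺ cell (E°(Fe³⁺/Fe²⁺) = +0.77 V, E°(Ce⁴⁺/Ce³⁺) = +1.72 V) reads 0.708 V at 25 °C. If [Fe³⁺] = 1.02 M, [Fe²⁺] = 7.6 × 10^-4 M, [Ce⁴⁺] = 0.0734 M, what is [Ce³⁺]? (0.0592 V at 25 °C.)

From the Nernst equation, log Q = n(E° − E)/0.0592 = 1(0.95 − 0.708)/0.0592 = 4.088, so Q = 1.22 × 10^4.
With Q = [Fe³⁺]·[Ce³⁺]/([Fe²⁺]·[Ce⁴⁺]) and the known concentrations, [Ce³⁺] in the numerator gives [Ce³⁺] = 0.67 M.

0.67 M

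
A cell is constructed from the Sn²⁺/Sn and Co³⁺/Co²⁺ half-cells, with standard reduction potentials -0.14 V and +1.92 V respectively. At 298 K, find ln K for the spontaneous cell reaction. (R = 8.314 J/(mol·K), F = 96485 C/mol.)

E°_cell = +1.92 − (-0.14) = 2.06 V, with n = 2 electrons transferred.
At equilibrium E = 0, so the Nernst equation gives ln K = nFE°/RT = (2)(96485)(2.06)/((8.314)(298)) = 160.45.

ln K = 160.4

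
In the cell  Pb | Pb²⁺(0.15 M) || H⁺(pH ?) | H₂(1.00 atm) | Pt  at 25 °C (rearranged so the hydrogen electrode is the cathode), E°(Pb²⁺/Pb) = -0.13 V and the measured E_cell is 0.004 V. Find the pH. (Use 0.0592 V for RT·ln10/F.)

pH = 2.54

E°_cell = 0.13 V and n = 2.
log Q = n(E° − E)/0.0592 = 2×(0.13 − 0.004)/0.0592 = 4.257.
With Q = [Pb²⁺]·P(H₂) / [H⁺]^2, solving for [H⁺] gives log[H⁺] = -2.540, so pH = 2.54.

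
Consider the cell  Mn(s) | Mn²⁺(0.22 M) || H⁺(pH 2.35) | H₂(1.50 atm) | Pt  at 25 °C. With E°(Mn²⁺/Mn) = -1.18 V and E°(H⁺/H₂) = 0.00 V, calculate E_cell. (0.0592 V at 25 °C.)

The hydrogen couple is the cathode, so E°_cell = 1.18 V; n = 2.
[H⁺] = 10^(−2.35) = 0.0045 M, and Q = [Mn²⁺]·P(H₂) / [H⁺]^2 = 1.65 × 10^4.
E = E° − (0.0592/2) log Q = 1.18 − (0.0592/2)(4.219) = 1.055 V.

1.06 V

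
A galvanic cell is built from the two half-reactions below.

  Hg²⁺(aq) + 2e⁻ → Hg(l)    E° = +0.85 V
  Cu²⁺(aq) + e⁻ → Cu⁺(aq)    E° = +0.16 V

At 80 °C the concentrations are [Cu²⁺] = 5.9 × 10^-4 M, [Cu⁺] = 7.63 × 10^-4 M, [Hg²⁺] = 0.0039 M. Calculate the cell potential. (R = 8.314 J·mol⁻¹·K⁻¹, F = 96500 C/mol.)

0.613 V

The Hg²⁺/Hg couple has the higher reduction potential and acts as the cathode, so E°_cell = +0.85 − (+0.16) = 0.69 V.
Balancing electrons gives n = 2; the reaction quotient is Q = [Cu²⁺]^2/([Cu⁺]^2·[Hg²⁺]) = 153.
E = E° − (RT/nF) ln Q = 0.69 − (8.314×353)/(2×96500) × (5.033) = 0.690 − 0.077 = 0.613 V.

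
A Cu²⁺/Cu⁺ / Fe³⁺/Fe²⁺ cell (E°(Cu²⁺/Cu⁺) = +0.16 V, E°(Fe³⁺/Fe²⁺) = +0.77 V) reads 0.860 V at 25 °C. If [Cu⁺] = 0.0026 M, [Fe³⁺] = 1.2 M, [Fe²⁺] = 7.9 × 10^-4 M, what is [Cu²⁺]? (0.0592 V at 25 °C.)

2.4 × 10^-4 M

From the Nernst equation, log Q = n(E° − E)/0.0592 = 1(0.61 − 0.860)/0.0592 = -4.223, so Q = 5.98 × 10^-5.
With Q = [Cu²⁺]·[Fe²⁺]/([Cu⁺]·[Fe³⁺]) and the known concentrations, [Cu²⁺] in the numerator gives [Cu²⁺] = 2.4 × 10^-4 M.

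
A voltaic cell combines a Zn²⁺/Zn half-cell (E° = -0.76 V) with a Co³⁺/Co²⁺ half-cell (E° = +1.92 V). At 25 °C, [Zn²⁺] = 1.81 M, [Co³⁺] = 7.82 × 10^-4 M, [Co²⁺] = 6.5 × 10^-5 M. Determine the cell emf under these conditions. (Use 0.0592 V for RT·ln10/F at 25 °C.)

2.74 V

The Co³⁺/Co²⁺ couple has the higher reduction potential and acts as the cathode, so E°_cell = +1.92 − (-0.76) = 2.68 V.
Balancing electrons gives n = 2; the reaction quotient is Q = [Zn²⁺]·[Co²⁺]^2/[Co³⁺]^2 = 0.0125.
At 25 °C, E = E° − (0.0592/n) log Q = 2.68 − (0.0592/2)(-1.903) = 2.680 + 0.056 = 2.736 V.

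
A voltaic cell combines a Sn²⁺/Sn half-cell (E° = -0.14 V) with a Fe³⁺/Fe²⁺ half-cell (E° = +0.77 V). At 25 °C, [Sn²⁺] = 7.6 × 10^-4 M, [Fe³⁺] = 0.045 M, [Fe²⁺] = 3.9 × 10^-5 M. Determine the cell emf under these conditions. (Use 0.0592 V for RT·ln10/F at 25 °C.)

1.18 V

The Fe³⁺/Fe²⁺ couple has the higher reduction potential and acts as the cathode, so E°_cell = +0.77 − (-0.14) = 0.91 V.
Balancing electrons gives n = 2; the reaction quotient is Q = [Sn²⁺]·[Fe²⁺]^2/[Fe³⁺]^2 = 5.71 × 10^-10.
At 25 °C, E = E° − (0.0592/n) log Q = 0.91 − (0.0592/2)(-9.243) = 0.910 + 0.274 = 1.184 V.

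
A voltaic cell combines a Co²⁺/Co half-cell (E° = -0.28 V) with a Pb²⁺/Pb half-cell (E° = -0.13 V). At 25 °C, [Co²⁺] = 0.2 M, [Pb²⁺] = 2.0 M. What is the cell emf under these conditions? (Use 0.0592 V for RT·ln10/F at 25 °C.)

0.180 V

The Pb²⁺/Pb couple has the higher reduction potential and acts as the cathode, so E°_cell = -0.13 − (-0.28) = 0.15 V.
Balancing electrons gives n = 2; the reaction quotient is Q = [Co²⁺]/[Pb²⁺] = 0.100.
At 25 °C, E = E° − (0.0592/n) log Q = 0.15 − (0.0592/2)(-1.000) = 0.150 + 0.030 = 0.180 V.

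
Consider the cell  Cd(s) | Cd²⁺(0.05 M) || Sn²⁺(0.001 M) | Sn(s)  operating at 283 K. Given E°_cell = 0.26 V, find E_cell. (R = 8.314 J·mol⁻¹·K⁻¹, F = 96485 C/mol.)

0.212 V

Balancing electrons gives n = 2; the reaction quotient is Q = [Cd²⁺]/[Sn²⁺] = 50.0.
E = E° − (RT/nF) ln Q = 0.26 − (8.314×283)/(2×96485) × (3.912) = 0.260 − 0.048 = 0.212 V.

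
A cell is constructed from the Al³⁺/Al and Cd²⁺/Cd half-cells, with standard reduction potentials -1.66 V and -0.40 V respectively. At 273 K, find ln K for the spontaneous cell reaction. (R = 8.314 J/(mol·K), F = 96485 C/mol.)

E°_cell = -0.40 − (-1.66) = 1.26 V, with n = 6 electrons transferred.
At equilibrium E = 0, so the Nernst equation gives ln K = nFE°/RT = (6)(96485)(1.26)/((8.314)(273)) = 321.37.

ln K = 321.4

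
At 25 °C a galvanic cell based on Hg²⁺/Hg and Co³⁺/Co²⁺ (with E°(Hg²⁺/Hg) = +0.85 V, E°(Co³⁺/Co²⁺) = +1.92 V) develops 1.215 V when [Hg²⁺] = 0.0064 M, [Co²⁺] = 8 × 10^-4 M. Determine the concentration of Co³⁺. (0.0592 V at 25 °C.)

From the Nernst equation, log Q = n(E° − E)/0.0592 = 2(1.07 − 1.215)/0.0592 = -4.899, so Q = 1.26 × 10^-5.
With Q = [Hg²⁺]·[Co²⁺]^2/[Co³⁺]^2 and the known concentrations, [Co³⁺]^2 in the denominator gives [Co³⁺] = 0.018 M.

0.018 M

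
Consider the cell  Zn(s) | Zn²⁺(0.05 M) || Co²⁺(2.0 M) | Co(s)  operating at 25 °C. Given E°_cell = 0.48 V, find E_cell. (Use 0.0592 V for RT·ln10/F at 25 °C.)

0.527 V

Balancing electrons gives n = 2; the reaction quotient is Q = [Zn²⁺]/[Co²⁺] = 0.0250.
At 25 °C, E = E° − (0.0592/n) log Q = 0.48 − (0.0592/2)(-1.602) = 0.480 + 0.047 = 0.527 V.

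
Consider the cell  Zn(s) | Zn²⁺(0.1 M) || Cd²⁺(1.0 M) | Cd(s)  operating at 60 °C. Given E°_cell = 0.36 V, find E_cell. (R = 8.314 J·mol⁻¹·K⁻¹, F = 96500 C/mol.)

0.393 V

Balancing electrons gives n = 2; the reaction quotient is Q = [Zn²⁺]/[Cd²⁺] = 0.100.
E = E° − (RT/nF) ln Q = 0.36 − (8.314×333)/(2×96500) × (-2.303) = 0.360 + 0.033 = 0.393 V.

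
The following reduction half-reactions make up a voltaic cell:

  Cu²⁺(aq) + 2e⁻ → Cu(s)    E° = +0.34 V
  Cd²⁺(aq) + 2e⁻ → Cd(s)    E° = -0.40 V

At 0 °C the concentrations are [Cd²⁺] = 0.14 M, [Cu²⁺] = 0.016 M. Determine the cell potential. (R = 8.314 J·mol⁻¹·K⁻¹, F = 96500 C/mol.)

The Cu²⁺/Cu couple has the higher reduction potential and acts as the cathode, so E°_cell = +0.34 − (-0.40) = 0.74 V.
Balancing electrons gives n = 2; the reaction quotient is Q = [Cd²⁺]/[Cu²⁺] = 8.75.
E = E° − (RT/nF) ln Q = 0.74 − (8.314×273)/(2×96500) × (2.169) = 0.740 − 0.026 = 0.714 V.

0.714 V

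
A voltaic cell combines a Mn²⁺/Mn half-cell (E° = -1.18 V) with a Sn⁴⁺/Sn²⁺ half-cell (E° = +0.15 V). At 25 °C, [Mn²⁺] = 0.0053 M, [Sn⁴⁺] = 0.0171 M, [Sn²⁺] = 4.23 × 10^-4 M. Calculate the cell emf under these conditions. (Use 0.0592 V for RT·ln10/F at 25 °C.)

The Sn⁴⁺/Sn²⁺ couple has the higher reduction potential and acts as the cathode, so E°_cell = +0.15 − (-1.18) = 1.33 V.
Balancing electrons gives n = 2; the reaction quotient is Q = [Mn²⁺]·[Sn²⁺]/[Sn⁴⁺] = 1.31 × 10^-4.
At 25 °C, E = E° − (0.0592/n) log Q = 1.33 − (0.0592/2)(-3.882) = 1.330 + 0.115 = 1.445 V.

1.44 V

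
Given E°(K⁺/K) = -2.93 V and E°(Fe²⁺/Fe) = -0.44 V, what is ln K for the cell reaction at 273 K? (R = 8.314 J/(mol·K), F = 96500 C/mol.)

ln K = 211.7

E°_cell = -0.44 − (-2.93) = 2.49 V, with n = 2 electrons transferred.
At equilibrium E = 0, so the Nernst equation gives ln K = nFE°/RT = (2)(96500)(2.49)/((8.314)(273)) = 211.73.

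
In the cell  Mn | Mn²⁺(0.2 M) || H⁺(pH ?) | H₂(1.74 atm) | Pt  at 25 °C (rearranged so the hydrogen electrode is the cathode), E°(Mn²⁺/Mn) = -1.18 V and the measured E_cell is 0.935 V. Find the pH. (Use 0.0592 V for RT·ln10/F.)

E°_cell = 1.18 V and n = 2.
log Q = n(E° − E)/0.0592 = 2×(1.18 − 0.935)/0.0592 = 8.277.
With Q = [Mn²⁺]·P(H₂) / [H⁺]^2, solving for [H⁺] gives log[H⁺] = -4.368, so pH = 4.37.

pH = 4.37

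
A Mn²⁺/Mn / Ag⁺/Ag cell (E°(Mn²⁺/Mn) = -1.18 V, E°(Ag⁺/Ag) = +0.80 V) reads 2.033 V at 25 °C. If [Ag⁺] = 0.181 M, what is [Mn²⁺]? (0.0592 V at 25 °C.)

From the Nernst equation, log Q = n(E° − E)/0.0592 = 2(1.98 − 2.033)/0.0592 = -1.791, so Q = 0.0162.
With Q = [Mn²⁺]/[Ag⁺]^2 and the known concentrations, [Mn²⁺] in the numerator gives [Mn²⁺] = 5.3 × 10^-4 M.

5.3 × 10^-4 M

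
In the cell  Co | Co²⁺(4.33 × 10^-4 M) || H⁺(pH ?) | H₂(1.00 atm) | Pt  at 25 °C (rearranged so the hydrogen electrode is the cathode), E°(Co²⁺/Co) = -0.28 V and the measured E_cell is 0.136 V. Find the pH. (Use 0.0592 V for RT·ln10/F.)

E°_cell = 0.28 V and n = 2.
log Q = n(E° − E)/0.0592 = 2×(0.28 − 0.136)/0.0592 = 4.865.
With Q = [Co²⁺]·P(H₂) / [H⁺]^2, solving for [H⁺] gives log[H⁺] = -4.114, so pH = 4.11.

pH = 4.11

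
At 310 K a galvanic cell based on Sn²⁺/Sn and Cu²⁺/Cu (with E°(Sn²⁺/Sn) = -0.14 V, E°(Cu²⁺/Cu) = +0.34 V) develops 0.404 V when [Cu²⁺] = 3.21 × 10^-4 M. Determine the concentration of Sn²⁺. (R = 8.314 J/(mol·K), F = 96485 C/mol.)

From the Nernst equation, ln Q = nF(E° − E)/RT = 2×96485×(0.48 − 0.404)/(8.314×310) = 5.690, so Q = 296.
With Q = [Sn²⁺]/[Cu²⁺] and the known concentrations, [Sn²⁺] in the numerator gives [Sn²⁺] = 0.095 M.

0.095 M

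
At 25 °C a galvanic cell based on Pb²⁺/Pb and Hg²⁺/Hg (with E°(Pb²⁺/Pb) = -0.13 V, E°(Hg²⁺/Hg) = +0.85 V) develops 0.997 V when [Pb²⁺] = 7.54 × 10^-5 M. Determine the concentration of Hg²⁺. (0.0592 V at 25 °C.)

2.8 × 10^-4 M

From the Nernst equation, log Q = n(E° − E)/0.0592 = 2(0.98 − 0.997)/0.0592 = -0.574, so Q = 0.266.
With Q = [Pb²⁺]/[Hg²⁺] and the known concentrations, [Hg²⁺] in the denominator gives [Hg²⁺] = 2.8 × 10^-4 M.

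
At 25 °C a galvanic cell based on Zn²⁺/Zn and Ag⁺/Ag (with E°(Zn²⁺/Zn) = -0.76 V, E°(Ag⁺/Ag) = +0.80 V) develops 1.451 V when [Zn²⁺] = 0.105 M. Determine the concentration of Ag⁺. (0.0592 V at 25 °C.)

From the Nernst equation, log Q = n(E° − E)/0.0592 = 2(1.56 − 1.451)/0.0592 = 3.682, so Q = 4810.
With Q = [Zn²⁺]/[Ag⁺]^2 and the known concentrations, [Ag⁺]^2 in the denominator gives [Ag⁺] = 0.0047 M.

0.0047 M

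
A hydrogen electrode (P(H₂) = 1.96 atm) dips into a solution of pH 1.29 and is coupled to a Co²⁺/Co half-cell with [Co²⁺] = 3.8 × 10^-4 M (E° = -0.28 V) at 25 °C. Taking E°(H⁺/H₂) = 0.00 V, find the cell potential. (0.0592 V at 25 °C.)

The hydrogen couple is the cathode, so E°_cell = 0.28 V; n = 2.
[H⁺] = 10^(−1.29) = 0.051 M, and Q = [Co²⁺]·P(H₂) / [H⁺]^2 = 0.283.
E = E° − (0.0592/2) log Q = 0.28 − (0.0592/2)(-0.548) = 0.296 V.

0.30 V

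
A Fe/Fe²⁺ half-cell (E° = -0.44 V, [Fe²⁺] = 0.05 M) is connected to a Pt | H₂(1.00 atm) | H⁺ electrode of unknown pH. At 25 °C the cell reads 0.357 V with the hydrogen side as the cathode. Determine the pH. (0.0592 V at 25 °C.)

pH = 2.05

E°_cell = 0.44 V and n = 2.
log Q = n(E° − E)/0.0592 = 2×(0.44 − 0.357)/0.0592 = 2.804.
With Q = [Fe²⁺]·P(H₂) / [H⁺]^2, solving for [H⁺] gives log[H⁺] = -2.053, so pH = 2.05.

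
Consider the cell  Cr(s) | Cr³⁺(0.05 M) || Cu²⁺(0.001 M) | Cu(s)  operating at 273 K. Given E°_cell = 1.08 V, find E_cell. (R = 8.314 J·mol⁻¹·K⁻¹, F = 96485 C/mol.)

1.02 V

Balancing electrons gives n = 6; the reaction quotient is Q = [Cr³⁺]^2/[Cu²⁺]^3 = 2.5 × 10^6.
E = E° − (RT/nF) ln Q = 1.08 − (8.314×273)/(6×96485) × (14.732) = 1.080 − 0.058 = 1.022 V.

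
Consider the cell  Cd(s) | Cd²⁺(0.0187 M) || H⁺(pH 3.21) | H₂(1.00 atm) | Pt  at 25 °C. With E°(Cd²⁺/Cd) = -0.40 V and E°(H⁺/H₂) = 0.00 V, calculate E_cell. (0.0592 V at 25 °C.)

The hydrogen couple is the cathode, so E°_cell = 0.40 V; n = 2.
[H⁺] = 10^(−3.21) = 6.2 × 10^-4 M, and Q = [Cd²⁺]·P(H₂) / [H⁺]^2 = 4.92 × 10^4.
E = E° − (0.0592/2) log Q = 0.40 − (0.0592/2)(4.692) = 0.261 V.

0.26 V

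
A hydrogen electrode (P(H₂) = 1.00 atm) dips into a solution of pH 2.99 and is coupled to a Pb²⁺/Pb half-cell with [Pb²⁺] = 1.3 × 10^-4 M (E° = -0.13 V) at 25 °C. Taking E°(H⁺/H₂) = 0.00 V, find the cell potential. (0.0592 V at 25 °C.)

The hydrogen couple is the cathode, so E°_cell = 0.13 V; n = 2.
[H⁺] = 10^(−2.99) = 0.0010 M, and Q = [Pb²⁺]·P(H₂) / [H⁺]^2 = 124.
E = E° − (0.0592/2) log Q = 0.13 − (0.0592/2)(2.094) = 0.068 V.

0.068 V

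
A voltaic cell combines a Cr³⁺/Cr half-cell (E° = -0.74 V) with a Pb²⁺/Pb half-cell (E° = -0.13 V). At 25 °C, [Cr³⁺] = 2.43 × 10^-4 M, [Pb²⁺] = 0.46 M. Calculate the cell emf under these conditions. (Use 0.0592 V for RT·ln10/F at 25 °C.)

0.671 V

The Pb²⁺/Pb couple has the higher reduction potential and acts as the cathode, so E°_cell = -0.13 − (-0.74) = 0.61 V.
Balancing electrons gives n = 6; the reaction quotient is Q = [Cr³⁺]^2/[Pb²⁺]^3 = 6.07 × 10^-7.
At 25 °C, E = E° − (0.0592/n) log Q = 0.61 − (0.0592/6)(-6.217) = 0.610 + 0.061 = 0.671 V.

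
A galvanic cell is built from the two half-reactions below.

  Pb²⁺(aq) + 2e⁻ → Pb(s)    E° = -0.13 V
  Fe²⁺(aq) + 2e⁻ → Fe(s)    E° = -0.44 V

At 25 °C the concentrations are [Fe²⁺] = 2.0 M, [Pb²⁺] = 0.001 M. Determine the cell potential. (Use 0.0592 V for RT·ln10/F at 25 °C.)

The Pb²⁺/Pb couple has the higher reduction potential and acts as the cathode, so E°_cell = -0.13 − (-0.44) = 0.31 V.
Balancing electrons gives n = 2; the reaction quotient is Q = [Fe²⁺]/[Pb²⁺] = 2000.
At 25 °C, E = E° − (0.0592/n) log Q = 0.31 − (0.0592/2)(3.301) = 0.310 − 0.098 = 0.212 V.

0.212 V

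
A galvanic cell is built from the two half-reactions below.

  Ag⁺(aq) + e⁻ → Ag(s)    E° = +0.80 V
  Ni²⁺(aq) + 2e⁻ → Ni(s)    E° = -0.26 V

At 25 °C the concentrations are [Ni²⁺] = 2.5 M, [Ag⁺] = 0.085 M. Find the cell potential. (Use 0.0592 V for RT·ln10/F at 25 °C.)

0.985 V

The Ag⁺/Ag couple has the higher reduction potential and acts as the cathode, so E°_cell = +0.80 − (-0.26) = 1.06 V.
Balancing electrons gives n = 2; the reaction quotient is Q = [Ni²⁺]/[Ag⁺]^2 = 346.
At 25 °C, E = E° − (0.0592/n) log Q = 1.06 − (0.0592/2)(2.539) = 1.060 − 0.075 = 0.985 V.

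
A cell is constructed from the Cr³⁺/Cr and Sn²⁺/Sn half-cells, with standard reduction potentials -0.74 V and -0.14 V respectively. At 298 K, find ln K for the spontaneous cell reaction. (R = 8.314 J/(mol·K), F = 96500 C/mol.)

ln K = 140.2

E°_cell = -0.14 − (-0.74) = 0.60 V, with n = 6 electrons transferred.
At equilibrium E = 0, so the Nernst equation gives ln K = nFE°/RT = (6)(96500)(0.60)/((8.314)(298)) = 140.22.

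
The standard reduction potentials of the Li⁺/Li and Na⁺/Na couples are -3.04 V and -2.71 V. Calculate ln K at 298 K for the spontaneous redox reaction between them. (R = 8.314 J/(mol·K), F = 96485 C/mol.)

ln K = 12.9

E°_cell = -2.71 − (-3.04) = 0.33 V, with n = 1 electron transferred.
At equilibrium E = 0, so the Nernst equation gives ln K = nFE°/RT = (1)(96485)(0.33)/((8.314)(298)) = 12.85.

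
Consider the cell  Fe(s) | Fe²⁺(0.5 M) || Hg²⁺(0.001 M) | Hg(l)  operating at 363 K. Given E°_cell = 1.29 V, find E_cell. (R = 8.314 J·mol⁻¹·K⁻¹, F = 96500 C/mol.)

Balancing electrons gives n = 2; the reaction quotient is Q = [Fe²⁺]/[Hg²⁺] = 500.
E = E° − (RT/nF) ln Q = 1.29 − (8.314×363)/(2×96500) × (6.215) = 1.290 − 0.097 = 1.193 V.

1.19 V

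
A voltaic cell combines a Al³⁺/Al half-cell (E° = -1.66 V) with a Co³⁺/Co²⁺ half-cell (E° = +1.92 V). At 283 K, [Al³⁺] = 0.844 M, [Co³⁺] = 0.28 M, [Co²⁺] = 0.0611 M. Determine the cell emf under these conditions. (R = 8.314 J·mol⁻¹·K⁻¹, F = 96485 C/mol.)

3.62 V

The Co³⁺/Co²⁺ couple has the higher reduction potential and acts as the cathode, so E°_cell = +1.92 − (-1.66) = 3.58 V.
Balancing electrons gives n = 3; the reaction quotient is Q = [Al³⁺]·[Co²⁺]^3/[Co³⁺]^3 = 0.00877.
E = E° − (RT/nF) ln Q = 3.58 − (8.314×283)/(3×96485) × (-4.736) = 3.580 + 0.038 = 3.618 V.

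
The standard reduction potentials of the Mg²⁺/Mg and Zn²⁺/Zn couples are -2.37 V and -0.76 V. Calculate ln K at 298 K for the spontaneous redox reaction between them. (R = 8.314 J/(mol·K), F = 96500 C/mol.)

E°_cell = -0.76 − (-2.37) = 1.61 V, with n = 2 electrons transferred.
At equilibrium E = 0, so the Nernst equation gives ln K = nFE°/RT = (2)(96500)(1.61)/((8.314)(298)) = 125.42.

ln K = 125.4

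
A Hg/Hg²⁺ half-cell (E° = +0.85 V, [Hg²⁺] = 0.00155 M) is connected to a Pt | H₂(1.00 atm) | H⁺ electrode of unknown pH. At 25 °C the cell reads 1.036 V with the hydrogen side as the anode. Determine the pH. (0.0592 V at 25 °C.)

pH = 4.55

E°_cell = 0.85 V and n = 2.
log Q = n(E° − E)/0.0592 = 2×(0.85 − 1.036)/0.0592 = -6.284.
With Q = [H⁺]^2 / ([Hg²⁺]·P(H₂)), solving for [H⁺] gives log[H⁺] = -4.547, so pH = 4.55.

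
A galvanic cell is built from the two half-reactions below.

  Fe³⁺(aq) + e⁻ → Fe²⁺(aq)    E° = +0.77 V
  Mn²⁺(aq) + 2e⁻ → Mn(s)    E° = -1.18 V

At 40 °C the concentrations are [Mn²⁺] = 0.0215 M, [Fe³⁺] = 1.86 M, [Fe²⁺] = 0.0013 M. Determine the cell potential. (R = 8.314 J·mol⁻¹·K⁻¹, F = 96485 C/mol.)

2.20 V

The Fe³⁺/Fe²⁺ couple has the higher reduction potential and acts as the cathode, so E°_cell = +0.77 − (-1.18) = 1.95 V.
Balancing electrons gives n = 2; the reaction quotient is Q = [Mn²⁺]·[Fe²⁺]^2/[Fe³⁺]^2 = 1.05 × 10^-8.
E = E° − (RT/nF) ln Q = 1.95 − (8.314×313)/(2×96485) × (-18.372) = 1.950 + 0.248 = 2.198 V.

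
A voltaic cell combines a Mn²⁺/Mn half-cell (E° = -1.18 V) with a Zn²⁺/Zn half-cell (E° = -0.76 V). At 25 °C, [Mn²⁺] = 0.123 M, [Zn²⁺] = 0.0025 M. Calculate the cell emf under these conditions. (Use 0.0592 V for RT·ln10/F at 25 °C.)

0.370 V

The Zn²⁺/Zn couple has the higher reduction potential and acts as the cathode, so E°_cell = -0.76 − (-1.18) = 0.42 V.
Balancing electrons gives n = 2; the reaction quotient is Q = [Mn²⁺]/[Zn²⁺] = 49.2.
At 25 °C, E = E° − (0.0592/n) log Q = 0.42 − (0.0592/2)(1.692) = 0.420 − 0.050 = 0.370 V.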